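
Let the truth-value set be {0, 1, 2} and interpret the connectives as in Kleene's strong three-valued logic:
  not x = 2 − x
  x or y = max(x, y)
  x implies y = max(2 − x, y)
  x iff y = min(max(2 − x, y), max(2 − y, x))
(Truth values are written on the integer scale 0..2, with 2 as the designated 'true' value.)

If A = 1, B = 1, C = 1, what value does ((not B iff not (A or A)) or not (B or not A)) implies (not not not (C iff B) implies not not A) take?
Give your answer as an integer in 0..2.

not B = not 1 = 1
A or A = 1 or 1 = 1
not (A or A) = not 1 = 1
not B iff not (A or A) = 1 iff 1 = 1
not A = not 1 = 1
B or not A = 1 or 1 = 1
not (B or not A) = not 1 = 1
(not B iff not (A or A)) or not (B or not A) = 1 or 1 = 1
C iff B = 1 iff 1 = 1
not (C iff B) = not 1 = 1
not not (C iff B) = not 1 = 1
not not not (C iff B) = not 1 = 1
not A = not 1 = 1
not not A = not 1 = 1
not not not (C iff B) implies not not A = 1 implies 1 = 1
((not B iff not (A or A)) or not (B or not A)) implies (not not not (C iff B) implies not not A) = 1 implies 1 = 1

1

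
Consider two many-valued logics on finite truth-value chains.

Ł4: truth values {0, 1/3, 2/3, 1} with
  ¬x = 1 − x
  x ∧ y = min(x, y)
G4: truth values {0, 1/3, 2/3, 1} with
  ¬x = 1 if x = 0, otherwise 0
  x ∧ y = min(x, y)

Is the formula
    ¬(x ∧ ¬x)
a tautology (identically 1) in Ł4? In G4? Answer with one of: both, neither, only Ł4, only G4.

only G4

In Ł4: at x = 1/3 the value is 2/3 — not a tautology.
In G4: every assignment gives 1 — tautology.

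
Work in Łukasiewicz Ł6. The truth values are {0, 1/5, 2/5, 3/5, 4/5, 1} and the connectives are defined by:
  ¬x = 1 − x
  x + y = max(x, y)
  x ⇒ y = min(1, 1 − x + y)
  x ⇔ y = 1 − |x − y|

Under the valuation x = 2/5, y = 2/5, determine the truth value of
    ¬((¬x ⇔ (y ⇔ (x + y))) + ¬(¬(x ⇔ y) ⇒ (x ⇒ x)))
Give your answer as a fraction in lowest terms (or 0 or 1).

2/5

¬x = ¬2/5 = 3/5
x + y = 2/5 + 2/5 = 2/5
y ⇔ (x + y) = 2/5 ⇔ 2/5 = 1
¬x ⇔ (y ⇔ (x + y)) = 3/5 ⇔ 1 = 3/5
x ⇔ y = 2/5 ⇔ 2/5 = 1
¬(x ⇔ y) = ¬1 = 0
x ⇒ x = 2/5 ⇒ 2/5 = 1
¬(x ⇔ y) ⇒ (x ⇒ x) = 0 ⇒ 1 = 1
¬(¬(x ⇔ y) ⇒ (x ⇒ x)) = ¬1 = 0
(¬x ⇔ (y ⇔ (x + y))) + ¬(¬(x ⇔ y) ⇒ (x ⇒ x)) = 3/5 + 0 = 3/5
¬((¬x ⇔ (y ⇔ (x + y))) + ¬(¬(x ⇔ y) ⇒ (x ⇒ x))) = ¬3/5 = 2/5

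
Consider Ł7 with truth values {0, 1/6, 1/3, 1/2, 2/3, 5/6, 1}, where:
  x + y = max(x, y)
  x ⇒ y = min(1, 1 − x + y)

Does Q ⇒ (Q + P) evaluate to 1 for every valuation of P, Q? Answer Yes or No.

At P = 1/3, Q = 0, for instance:
Q + P = 0 + 1/3 = 1/3
Q ⇒ (Q + P) = 0 ⇒ 1/3 = 1
and checking the remaining 48 assignments likewise gives ≥ 1 in every case.

Yes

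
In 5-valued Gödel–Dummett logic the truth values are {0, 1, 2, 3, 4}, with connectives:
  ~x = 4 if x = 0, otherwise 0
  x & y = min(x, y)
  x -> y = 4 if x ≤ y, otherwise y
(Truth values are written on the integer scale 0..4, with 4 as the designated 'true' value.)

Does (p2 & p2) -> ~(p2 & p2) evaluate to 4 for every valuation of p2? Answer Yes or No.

No

Counterexample: take p2 = 1.
p2 & p2 = 1 & 1 = 1
p2 & p2 = 1 & 1 = 1
~(p2 & p2) = ~1 = 0
(p2 & p2) -> ~(p2 & p2) = 1 -> 0 = 0
This gives 0 ≠ 4.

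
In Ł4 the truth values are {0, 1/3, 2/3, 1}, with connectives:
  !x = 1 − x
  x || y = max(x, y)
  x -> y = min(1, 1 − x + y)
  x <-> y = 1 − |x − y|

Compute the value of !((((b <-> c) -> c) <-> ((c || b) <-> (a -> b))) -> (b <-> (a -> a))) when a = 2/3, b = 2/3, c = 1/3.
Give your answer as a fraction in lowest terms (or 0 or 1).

1/3

b <-> c = 2/3 <-> 1/3 = 2/3
(b <-> c) -> c = 2/3 -> 1/3 = 2/3
c || b = 1/3 || 2/3 = 2/3
a -> b = 2/3 -> 2/3 = 1
(c || b) <-> (a -> b) = 2/3 <-> 1 = 2/3
((b <-> c) -> c) <-> ((c || b) <-> (a -> b)) = 2/3 <-> 2/3 = 1
a -> a = 2/3 -> 2/3 = 1
b <-> (a -> a) = 2/3 <-> 1 = 2/3
(((b <-> c) -> c) <-> ((c || b) <-> (a -> b))) -> (b <-> (a -> a)) = 1 -> 2/3 = 2/3
!((((b <-> c) -> c) <-> ((c || b) <-> (a -> b))) -> (b <-> (a -> a))) = !2/3 = 1/3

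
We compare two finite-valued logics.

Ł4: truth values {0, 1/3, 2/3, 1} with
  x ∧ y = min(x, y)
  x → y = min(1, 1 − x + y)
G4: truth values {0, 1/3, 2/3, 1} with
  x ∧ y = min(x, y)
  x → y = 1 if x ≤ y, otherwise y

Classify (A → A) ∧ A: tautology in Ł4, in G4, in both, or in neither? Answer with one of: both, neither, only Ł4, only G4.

In Ł4: at A = 0 the value is 0 — not a tautology.
In G4: at A = 0 the value is 0 — not a tautology.

neither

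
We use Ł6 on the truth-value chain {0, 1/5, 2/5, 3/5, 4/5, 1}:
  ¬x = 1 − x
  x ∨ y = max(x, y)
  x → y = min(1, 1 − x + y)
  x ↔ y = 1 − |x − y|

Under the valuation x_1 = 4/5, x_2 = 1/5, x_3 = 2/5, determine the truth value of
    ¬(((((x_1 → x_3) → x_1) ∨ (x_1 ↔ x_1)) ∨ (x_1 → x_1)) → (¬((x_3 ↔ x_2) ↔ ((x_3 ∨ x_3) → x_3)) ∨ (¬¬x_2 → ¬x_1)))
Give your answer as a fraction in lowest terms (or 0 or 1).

0

x_1 → x_3 = 4/5 → 2/5 = 3/5
(x_1 → x_3) → x_1 = 3/5 → 4/5 = 1
x_1 ↔ x_1 = 4/5 ↔ 4/5 = 1
((x_1 → x_3) → x_1) ∨ (x_1 ↔ x_1) = 1 ∨ 1 = 1
x_1 → x_1 = 4/5 → 4/5 = 1
(((x_1 → x_3) → x_1) ∨ (x_1 ↔ x_1)) ∨ (x_1 → x_1) = 1 ∨ 1 = 1
x_3 ↔ x_2 = 2/5 ↔ 1/5 = 4/5
x_3 ∨ x_3 = 2/5 ∨ 2/5 = 2/5
(x_3 ∨ x_3) → x_3 = 2/5 → 2/5 = 1
(x_3 ↔ x_2) ↔ ((x_3 ∨ x_3) → x_3) = 4/5 ↔ 1 = 4/5
¬((x_3 ↔ x_2) ↔ ((x_3 ∨ x_3) → x_3)) = ¬4/5 = 1/5
¬x_2 = ¬1/5 = 4/5
¬¬x_2 = ¬4/5 = 1/5
¬x_1 = ¬4/5 = 1/5
¬¬x_2 → ¬x_1 = 1/5 → 1/5 = 1
¬((x_3 ↔ x_2) ↔ ((x_3 ∨ x_3) → x_3)) ∨ (¬¬x_2 → ¬x_1) = 1/5 ∨ 1 = 1
((((x_1 → x_3) → x_1) ∨ (x_1 ↔ x_1)) ∨ (x_1 → x_1)) → (¬((x_3 ↔ x_2) ↔ ((x_3 ∨ x_3) → x_3)) ∨ (¬¬x_2 → ¬x_1)) = 1 → 1 = 1
¬(((((x_1 → x_3) → x_1) ∨ (x_1 ↔ x_1)) ∨ (x_1 → x_1)) → (¬((x_3 ↔ x_2) ↔ ((x_3 ∨ x_3) → x_3)) ∨ (¬¬x_2 → ¬x_1))) = ¬1 = 0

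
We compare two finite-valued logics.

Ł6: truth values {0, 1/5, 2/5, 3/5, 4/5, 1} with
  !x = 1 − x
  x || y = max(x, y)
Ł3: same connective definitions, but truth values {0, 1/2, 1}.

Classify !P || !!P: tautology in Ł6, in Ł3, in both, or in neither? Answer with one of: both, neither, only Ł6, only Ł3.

neither

In Ł6: at P = 1/5 the value is 4/5 — not a tautology.
In Ł3: at P = 1/2 the value is 1/2 — not a tautology.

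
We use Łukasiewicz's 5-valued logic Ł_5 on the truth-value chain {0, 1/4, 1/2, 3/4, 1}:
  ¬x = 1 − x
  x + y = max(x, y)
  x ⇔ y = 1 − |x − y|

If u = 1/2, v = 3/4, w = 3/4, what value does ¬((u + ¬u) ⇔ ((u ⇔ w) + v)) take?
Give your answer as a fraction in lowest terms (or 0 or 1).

1/4

¬u = ¬1/2 = 1/2
u + ¬u = 1/2 + 1/2 = 1/2
u ⇔ w = 1/2 ⇔ 3/4 = 3/4
(u ⇔ w) + v = 3/4 + 3/4 = 3/4
(u + ¬u) ⇔ ((u ⇔ w) + v) = 1/2 ⇔ 3/4 = 3/4
¬((u + ¬u) ⇔ ((u ⇔ w) + v)) = ¬3/4 = 1/4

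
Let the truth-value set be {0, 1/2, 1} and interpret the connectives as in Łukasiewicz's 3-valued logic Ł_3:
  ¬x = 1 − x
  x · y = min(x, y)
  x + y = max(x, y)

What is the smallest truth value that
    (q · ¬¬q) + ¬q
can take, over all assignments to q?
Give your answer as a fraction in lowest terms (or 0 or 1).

1/2

Take q = 1/2:
¬q = ¬1/2 = 1/2
¬¬q = ¬1/2 = 1/2
q · ¬¬q = 1/2 · 1/2 = 1/2
¬q = ¬1/2 = 1/2
(q · ¬¬q) + ¬q = 1/2 + 1/2 = 1/2
No assignment yields a value below 1/2, so this is the minimum.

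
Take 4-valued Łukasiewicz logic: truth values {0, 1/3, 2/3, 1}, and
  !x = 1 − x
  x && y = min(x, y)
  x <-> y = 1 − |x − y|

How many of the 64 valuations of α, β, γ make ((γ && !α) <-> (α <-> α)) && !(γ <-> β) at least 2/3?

value 1: 1 assignment (counts)
value 2/3: 5 assignments (counts)
value 1/3: 21 assignments
value 0: 37 assignments
So 6 of the 64 assignments meet the threshold.

6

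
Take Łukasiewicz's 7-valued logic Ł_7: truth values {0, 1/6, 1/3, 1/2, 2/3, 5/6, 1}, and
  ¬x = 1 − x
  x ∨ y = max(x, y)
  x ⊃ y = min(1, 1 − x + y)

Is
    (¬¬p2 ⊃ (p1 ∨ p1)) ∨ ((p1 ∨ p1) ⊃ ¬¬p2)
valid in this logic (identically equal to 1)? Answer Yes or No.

Yes

At p1 = 1/6, p2 = 0, for instance:
¬p2 = ¬0 = 1
¬¬p2 = ¬1 = 0
p1 ∨ p1 = 1/6 ∨ 1/6 = 1/6
¬¬p2 ⊃ (p1 ∨ p1) = 0 ⊃ 1/6 = 1
(p1 ∨ p1) ⊃ ¬¬p2 = 1/6 ⊃ 0 = 5/6
(¬¬p2 ⊃ (p1 ∨ p1)) ∨ ((p1 ∨ p1) ⊃ ¬¬p2) = 1 ∨ 5/6 = 1
and checking the remaining 48 assignments likewise gives ≥ 1 in every case.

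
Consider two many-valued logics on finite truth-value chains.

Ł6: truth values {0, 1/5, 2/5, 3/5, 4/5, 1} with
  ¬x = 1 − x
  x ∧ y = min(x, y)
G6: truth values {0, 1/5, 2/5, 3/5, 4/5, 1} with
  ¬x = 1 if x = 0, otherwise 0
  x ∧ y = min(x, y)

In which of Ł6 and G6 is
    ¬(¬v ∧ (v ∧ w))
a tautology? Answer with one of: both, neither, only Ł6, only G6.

only G6

In Ł6: at v = 1/5, w = 1/5 the value is 4/5 — not a tautology.
In G6: every assignment gives 1 — tautology.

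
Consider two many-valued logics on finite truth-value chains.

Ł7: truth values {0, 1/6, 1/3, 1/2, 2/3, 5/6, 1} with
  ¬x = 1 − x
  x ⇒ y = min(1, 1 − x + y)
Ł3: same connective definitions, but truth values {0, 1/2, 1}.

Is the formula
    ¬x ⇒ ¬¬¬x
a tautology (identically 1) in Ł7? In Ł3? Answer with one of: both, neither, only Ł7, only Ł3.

In Ł7: every assignment gives 1 — tautology.
In Ł3: every assignment gives 1 — tautology.

both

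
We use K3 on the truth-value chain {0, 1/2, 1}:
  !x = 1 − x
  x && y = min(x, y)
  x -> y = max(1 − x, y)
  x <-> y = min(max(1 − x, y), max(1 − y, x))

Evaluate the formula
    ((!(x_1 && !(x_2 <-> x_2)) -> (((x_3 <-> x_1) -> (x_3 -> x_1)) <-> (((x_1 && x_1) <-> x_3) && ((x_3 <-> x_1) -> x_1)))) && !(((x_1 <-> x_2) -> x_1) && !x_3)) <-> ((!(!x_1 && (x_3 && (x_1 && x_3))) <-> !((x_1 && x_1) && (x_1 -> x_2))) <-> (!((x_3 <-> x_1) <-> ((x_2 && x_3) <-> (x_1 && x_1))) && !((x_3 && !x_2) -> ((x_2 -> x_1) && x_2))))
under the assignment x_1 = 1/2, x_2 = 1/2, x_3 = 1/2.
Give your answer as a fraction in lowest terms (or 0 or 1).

x_2 <-> x_2 = 1/2 <-> 1/2 = 1/2
!(x_2 <-> x_2) = !1/2 = 1/2
x_1 && !(x_2 <-> x_2) = 1/2 && 1/2 = 1/2
!(x_1 && !(x_2 <-> x_2)) = !1/2 = 1/2
x_3 <-> x_1 = 1/2 <-> 1/2 = 1/2
x_3 -> x_1 = 1/2 -> 1/2 = 1/2
(x_3 <-> x_1) -> (x_3 -> x_1) = 1/2 -> 1/2 = 1/2
x_1 && x_1 = 1/2 && 1/2 = 1/2
(x_1 && x_1) <-> x_3 = 1/2 <-> 1/2 = 1/2
x_3 <-> x_1 = 1/2 <-> 1/2 = 1/2
(x_3 <-> x_1) -> x_1 = 1/2 -> 1/2 = 1/2
((x_1 && x_1) <-> x_3) && ((x_3 <-> x_1) -> x_1) = 1/2 && 1/2 = 1/2
((x_3 <-> x_1) -> (x_3 -> x_1)) <-> (((x_1 && x_1) <-> x_3) && ((x_3 <-> x_1) -> x_1)) = 1/2 <-> 1/2 = 1/2
!(x_1 && !(x_2 <-> x_2)) -> (((x_3 <-> x_1) -> (x_3 -> x_1)) <-> (((x_1 && x_1) <-> x_3) && ((x_3 <-> x_1) -> x_1))) = 1/2 -> 1/2 = 1/2
x_1 <-> x_2 = 1/2 <-> 1/2 = 1/2
(x_1 <-> x_2) -> x_1 = 1/2 -> 1/2 = 1/2
!x_3 = !1/2 = 1/2
((x_1 <-> x_2) -> x_1) && !x_3 = 1/2 && 1/2 = 1/2
!(((x_1 <-> x_2) -> x_1) && !x_3) = !1/2 = 1/2
(!(x_1 && !(x_2 <-> x_2)) -> (((x_3 <-> x_1) -> (x_3 -> x_1)) <-> (((x_1 && x_1) <-> x_3) && ((x_3 <-> x_1) -> x_1)))) && !(((x_1 <-> x_2) -> x_1) && !x_3) = 1/2 && 1/2 = 1/2
!x_1 = !1/2 = 1/2
x_1 && x_3 = 1/2 && 1/2 = 1/2
x_3 && (x_1 && x_3) = 1/2 && 1/2 = 1/2
!x_1 && (x_3 && (x_1 && x_3)) = 1/2 && 1/2 = 1/2
!(!x_1 && (x_3 && (x_1 && x_3))) = !1/2 = 1/2
x_1 && x_1 = 1/2 && 1/2 = 1/2
x_1 -> x_2 = 1/2 -> 1/2 = 1/2
(x_1 && x_1) && (x_1 -> x_2) = 1/2 && 1/2 = 1/2
!((x_1 && x_1) && (x_1 -> x_2)) = !1/2 = 1/2
!(!x_1 && (x_3 && (x_1 && x_3))) <-> !((x_1 && x_1) && (x_1 -> x_2)) = 1/2 <-> 1/2 = 1/2
x_3 <-> x_1 = 1/2 <-> 1/2 = 1/2
x_2 && x_3 = 1/2 && 1/2 = 1/2
x_1 && x_1 = 1/2 && 1/2 = 1/2
(x_2 && x_3) <-> (x_1 && x_1) = 1/2 <-> 1/2 = 1/2
(x_3 <-> x_1) <-> ((x_2 && x_3) <-> (x_1 && x_1)) = 1/2 <-> 1/2 = 1/2
!((x_3 <-> x_1) <-> ((x_2 && x_3) <-> (x_1 && x_1))) = !1/2 = 1/2
!x_2 = !1/2 = 1/2
x_3 && !x_2 = 1/2 && 1/2 = 1/2
x_2 -> x_1 = 1/2 -> 1/2 = 1/2
(x_2 -> x_1) && x_2 = 1/2 && 1/2 = 1/2
(x_3 && !x_2) -> ((x_2 -> x_1) && x_2) = 1/2 -> 1/2 = 1/2
!((x_3 && !x_2) -> ((x_2 -> x_1) && x_2)) = !1/2 = 1/2
!((x_3 <-> x_1) <-> ((x_2 && x_3) <-> (x_1 && x_1))) && !((x_3 && !x_2) -> ((x_2 -> x_1) && x_2)) = 1/2 && 1/2 = 1/2
(!(!x_1 && (x_3 && (x_1 && x_3))) <-> !((x_1 && x_1) && (x_1 -> x_2))) <-> (!((x_3 <-> x_1) <-> ((x_2 && x_3) <-> (x_1 && x_1))) && !((x_3 && !x_2) -> ((x_2 -> x_1) && x_2))) = 1/2 <-> 1/2 = 1/2
((!(x_1 && !(x_2 <-> x_2)) -> (((x_3 <-> x_1) -> (x_3 -> x_1)) <-> (((x_1 && x_1) <-> x_3) && ((x_3 <-> x_1) -> x_1)))) && !(((x_1 <-> x_2) -> x_1) && !x_3)) <-> ((!(!x_1 && (x_3 && (x_1 && x_3))) <-> !((x_1 && x_1) && (x_1 -> x_2))) <-> (!((x_3 <-> x_1) <-> ((x_2 && x_3) <-> (x_1 && x_1))) && !((x_3 && !x_2) -> ((x_2 -> x_1) && x_2)))) = 1/2 <-> 1/2 = 1/2

1/2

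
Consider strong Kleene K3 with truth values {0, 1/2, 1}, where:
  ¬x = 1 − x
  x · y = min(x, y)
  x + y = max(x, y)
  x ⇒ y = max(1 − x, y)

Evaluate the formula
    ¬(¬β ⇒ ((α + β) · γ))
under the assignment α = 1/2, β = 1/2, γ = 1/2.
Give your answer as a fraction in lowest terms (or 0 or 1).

¬β = ¬1/2 = 1/2
α + β = 1/2 + 1/2 = 1/2
(α + β) · γ = 1/2 · 1/2 = 1/2
¬β ⇒ ((α + β) · γ) = 1/2 ⇒ 1/2 = 1/2
¬(¬β ⇒ ((α + β) · γ)) = ¬1/2 = 1/2

1/2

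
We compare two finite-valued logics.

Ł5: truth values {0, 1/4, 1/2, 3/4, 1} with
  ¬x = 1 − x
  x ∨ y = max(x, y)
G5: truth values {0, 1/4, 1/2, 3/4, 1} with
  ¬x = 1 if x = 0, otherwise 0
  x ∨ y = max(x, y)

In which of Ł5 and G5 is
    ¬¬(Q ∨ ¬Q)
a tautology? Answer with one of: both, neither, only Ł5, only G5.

only G5

In Ł5: at Q = 1/4 the value is 3/4 — not a tautology.
In G5: every assignment gives 1 — tautology.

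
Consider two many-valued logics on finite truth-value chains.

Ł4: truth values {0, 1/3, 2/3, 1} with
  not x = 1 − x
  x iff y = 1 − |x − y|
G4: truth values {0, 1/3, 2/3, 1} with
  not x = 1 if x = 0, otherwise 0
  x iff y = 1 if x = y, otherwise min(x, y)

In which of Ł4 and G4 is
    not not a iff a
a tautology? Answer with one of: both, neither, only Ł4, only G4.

only Ł4

In Ł4: every assignment gives 1 — tautology.
In G4: at a = 1/3 the value is 1/3 — not a tautology.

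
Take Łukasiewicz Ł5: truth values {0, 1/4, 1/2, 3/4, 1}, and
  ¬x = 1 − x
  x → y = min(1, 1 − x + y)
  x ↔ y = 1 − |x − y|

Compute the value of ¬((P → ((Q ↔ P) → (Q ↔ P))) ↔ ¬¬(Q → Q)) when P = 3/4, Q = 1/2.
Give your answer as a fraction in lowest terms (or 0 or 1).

Q ↔ P = 1/2 ↔ 3/4 = 3/4
Q ↔ P = 1/2 ↔ 3/4 = 3/4
(Q ↔ P) → (Q ↔ P) = 3/4 → 3/4 = 1
P → ((Q ↔ P) → (Q ↔ P)) = 3/4 → 1 = 1
Q → Q = 1/2 → 1/2 = 1
¬(Q → Q) = ¬1 = 0
¬¬(Q → Q) = ¬0 = 1
(P → ((Q ↔ P) → (Q ↔ P))) ↔ ¬¬(Q → Q) = 1 ↔ 1 = 1
¬((P → ((Q ↔ P) → (Q ↔ P))) ↔ ¬¬(Q → Q)) = ¬1 = 0

0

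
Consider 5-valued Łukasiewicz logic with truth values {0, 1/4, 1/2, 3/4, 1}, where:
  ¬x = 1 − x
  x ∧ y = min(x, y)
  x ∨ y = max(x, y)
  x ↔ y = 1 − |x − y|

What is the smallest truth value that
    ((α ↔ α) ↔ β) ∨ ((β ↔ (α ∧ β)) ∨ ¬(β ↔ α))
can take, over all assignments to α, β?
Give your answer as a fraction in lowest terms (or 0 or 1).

Take α = 0, β = 1/2:
α ↔ α = 0 ↔ 0 = 1
(α ↔ α) ↔ β = 1 ↔ 1/2 = 1/2
α ∧ β = 0 ∧ 1/2 = 0
β ↔ (α ∧ β) = 1/2 ↔ 0 = 1/2
β ↔ α = 1/2 ↔ 0 = 1/2
¬(β ↔ α) = ¬1/2 = 1/2
(β ↔ (α ∧ β)) ∨ ¬(β ↔ α) = 1/2 ∨ 1/2 = 1/2
((α ↔ α) ↔ β) ∨ ((β ↔ (α ∧ β)) ∨ ¬(β ↔ α)) = 1/2 ∨ 1/2 = 1/2
No assignment yields a value below 1/2, so this is the minimum.

1/2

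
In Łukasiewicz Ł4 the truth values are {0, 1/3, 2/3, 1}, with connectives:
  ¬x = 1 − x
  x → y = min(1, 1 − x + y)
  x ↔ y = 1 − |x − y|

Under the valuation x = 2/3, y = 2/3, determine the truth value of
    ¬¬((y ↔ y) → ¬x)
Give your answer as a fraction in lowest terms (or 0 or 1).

y ↔ y = 2/3 ↔ 2/3 = 1
¬x = ¬2/3 = 1/3
(y ↔ y) → ¬x = 1 → 1/3 = 1/3
¬((y ↔ y) → ¬x) = ¬1/3 = 2/3
¬¬((y ↔ y) → ¬x) = ¬2/3 = 1/3

1/3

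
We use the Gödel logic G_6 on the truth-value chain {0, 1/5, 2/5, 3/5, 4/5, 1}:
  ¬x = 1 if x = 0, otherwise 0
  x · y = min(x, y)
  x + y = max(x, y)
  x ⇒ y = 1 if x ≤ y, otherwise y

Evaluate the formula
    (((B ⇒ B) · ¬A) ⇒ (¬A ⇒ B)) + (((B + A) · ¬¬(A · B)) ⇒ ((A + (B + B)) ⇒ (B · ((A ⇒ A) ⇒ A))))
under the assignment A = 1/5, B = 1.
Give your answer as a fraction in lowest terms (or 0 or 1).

1

B ⇒ B = 1 ⇒ 1 = 1
¬A = ¬1/5 = 0
(B ⇒ B) · ¬A = 1 · 0 = 0
¬A = ¬1/5 = 0
¬A ⇒ B = 0 ⇒ 1 = 1
((B ⇒ B) · ¬A) ⇒ (¬A ⇒ B) = 0 ⇒ 1 = 1
B + A = 1 + 1/5 = 1
A · B = 1/5 · 1 = 1/5
¬(A · B) = ¬1/5 = 0
¬¬(A · B) = ¬0 = 1
(B + A) · ¬¬(A · B) = 1 · 1 = 1
B + B = 1 + 1 = 1
A + (B + B) = 1/5 + 1 = 1
A ⇒ A = 1/5 ⇒ 1/5 = 1
(A ⇒ A) ⇒ A = 1 ⇒ 1/5 = 1/5
B · ((A ⇒ A) ⇒ A) = 1 · 1/5 = 1/5
(A + (B + B)) ⇒ (B · ((A ⇒ A) ⇒ A)) = 1 ⇒ 1/5 = 1/5
((B + A) · ¬¬(A · B)) ⇒ ((A + (B + B)) ⇒ (B · ((A ⇒ A) ⇒ A))) = 1 ⇒ 1/5 = 1/5
(((B ⇒ B) · ¬A) ⇒ (¬A ⇒ B)) + (((B + A) · ¬¬(A · B)) ⇒ ((A + (B + B)) ⇒ (B · ((A ⇒ A) ⇒ A)))) = 1 + 1/5 = 1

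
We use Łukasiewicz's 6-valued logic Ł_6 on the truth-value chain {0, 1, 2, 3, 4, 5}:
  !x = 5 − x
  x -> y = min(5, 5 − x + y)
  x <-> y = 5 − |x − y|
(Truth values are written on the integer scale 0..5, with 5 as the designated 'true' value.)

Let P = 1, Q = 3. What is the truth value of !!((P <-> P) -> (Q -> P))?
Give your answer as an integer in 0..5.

3

P <-> P = 1 <-> 1 = 5
Q -> P = 3 -> 1 = 3
(P <-> P) -> (Q -> P) = 5 -> 3 = 3
!((P <-> P) -> (Q -> P)) = !3 = 2
!!((P <-> P) -> (Q -> P)) = !2 = 3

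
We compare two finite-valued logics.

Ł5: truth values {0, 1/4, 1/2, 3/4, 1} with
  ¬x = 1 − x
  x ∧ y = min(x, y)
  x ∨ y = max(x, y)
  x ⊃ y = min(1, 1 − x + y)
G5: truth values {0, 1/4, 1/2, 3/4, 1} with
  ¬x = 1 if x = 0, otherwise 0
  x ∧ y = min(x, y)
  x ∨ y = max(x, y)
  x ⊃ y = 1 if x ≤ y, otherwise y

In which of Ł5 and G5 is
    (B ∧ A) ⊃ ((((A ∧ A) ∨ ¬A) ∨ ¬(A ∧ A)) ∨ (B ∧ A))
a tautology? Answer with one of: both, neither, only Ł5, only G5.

In Ł5: every assignment gives 1 — tautology.
In G5: every assignment gives 1 — tautology.

both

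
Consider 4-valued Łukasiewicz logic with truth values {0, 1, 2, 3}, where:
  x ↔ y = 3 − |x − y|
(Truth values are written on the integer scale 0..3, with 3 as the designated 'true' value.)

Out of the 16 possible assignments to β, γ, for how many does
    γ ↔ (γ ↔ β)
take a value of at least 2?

β = 0, γ = 0 ↦ 0  <
β = 0, γ = 1 ↦ 2  ≥
β = 0, γ = 2 ↦ 2  ≥
β = 0, γ = 3 ↦ 0  <
β = 1, γ = 0 ↦ 1  <
β = 1, γ = 1 ↦ 1  <
β = 1, γ = 2 ↦ 3  ≥
β = 1, γ = 3 ↦ 1  <
β = 2, γ = 0 ↦ 2  ≥
β = 2, γ = 1 ↦ 2  ≥
β = 2, γ = 2 ↦ 2  ≥
β = 2, γ = 3 ↦ 2  ≥
β = 3, γ = 0 ↦ 3  ≥
β = 3, γ = 1 ↦ 3  ≥
β = 3, γ = 2 ↦ 3  ≥
β = 3, γ = 3 ↦ 3  ≥
So 11 of the 16 assignments meet the threshold.

11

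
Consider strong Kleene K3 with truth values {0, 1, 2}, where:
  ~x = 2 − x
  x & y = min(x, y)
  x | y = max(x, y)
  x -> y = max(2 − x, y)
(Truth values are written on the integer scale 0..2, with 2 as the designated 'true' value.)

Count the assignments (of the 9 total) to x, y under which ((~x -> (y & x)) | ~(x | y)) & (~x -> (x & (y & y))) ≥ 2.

3

x = 0, y = 0 ↦ 0  <
x = 0, y = 1 ↦ 0  <
x = 0, y = 2 ↦ 0  <
x = 1, y = 0 ↦ 1  <
x = 1, y = 1 ↦ 1  <
x = 1, y = 2 ↦ 1  <
x = 2, y = 0 ↦ 2  ≥
x = 2, y = 1 ↦ 2  ≥
x = 2, y = 2 ↦ 2  ≥
So 3 of the 9 assignments meet the threshold.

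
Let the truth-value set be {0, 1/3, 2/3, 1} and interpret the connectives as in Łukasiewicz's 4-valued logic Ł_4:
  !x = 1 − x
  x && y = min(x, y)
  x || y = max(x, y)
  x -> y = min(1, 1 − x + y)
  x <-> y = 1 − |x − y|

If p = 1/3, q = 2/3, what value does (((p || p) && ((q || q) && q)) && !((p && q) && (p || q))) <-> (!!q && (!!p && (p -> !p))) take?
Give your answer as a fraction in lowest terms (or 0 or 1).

1

p || p = 1/3 || 1/3 = 1/3
q || q = 2/3 || 2/3 = 2/3
(q || q) && q = 2/3 && 2/3 = 2/3
(p || p) && ((q || q) && q) = 1/3 && 2/3 = 1/3
p && q = 1/3 && 2/3 = 1/3
p || q = 1/3 || 2/3 = 2/3
(p && q) && (p || q) = 1/3 && 2/3 = 1/3
!((p && q) && (p || q)) = !1/3 = 2/3
((p || p) && ((q || q) && q)) && !((p && q) && (p || q)) = 1/3 && 2/3 = 1/3
!q = !2/3 = 1/3
!!q = !1/3 = 2/3
!p = !1/3 = 2/3
!!p = !2/3 = 1/3
!p = !1/3 = 2/3
p -> !p = 1/3 -> 2/3 = 1
!!p && (p -> !p) = 1/3 && 1 = 1/3
!!q && (!!p && (p -> !p)) = 2/3 && 1/3 = 1/3
(((p || p) && ((q || q) && q)) && !((p && q) && (p || q))) <-> (!!q && (!!p && (p -> !p))) = 1/3 <-> 1/3 = 1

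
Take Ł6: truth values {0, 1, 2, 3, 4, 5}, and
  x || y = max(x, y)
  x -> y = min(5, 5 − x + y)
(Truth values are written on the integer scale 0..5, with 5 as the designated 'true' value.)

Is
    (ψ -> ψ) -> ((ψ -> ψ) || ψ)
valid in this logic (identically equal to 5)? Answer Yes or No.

Yes

ψ = 0 ↦ 5
ψ = 1 ↦ 5
ψ = 2 ↦ 5
ψ = 3 ↦ 5
ψ = 4 ↦ 5
ψ = 5 ↦ 5
Every assignment gives a value ≥ 5.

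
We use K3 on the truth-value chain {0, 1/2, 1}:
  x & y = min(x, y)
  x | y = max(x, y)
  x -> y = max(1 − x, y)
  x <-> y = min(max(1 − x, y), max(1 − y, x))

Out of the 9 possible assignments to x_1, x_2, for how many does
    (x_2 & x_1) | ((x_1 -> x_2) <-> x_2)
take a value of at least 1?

4

x_1 = 0, x_2 = 0 ↦ 0  <
x_1 = 0, x_2 = 1/2 ↦ 1/2  <
x_1 = 0, x_2 = 1 ↦ 1  ≥
x_1 = 1/2, x_2 = 0 ↦ 1/2  <
x_1 = 1/2, x_2 = 1/2 ↦ 1/2  <
x_1 = 1/2, x_2 = 1 ↦ 1  ≥
x_1 = 1, x_2 = 0 ↦ 1  ≥
x_1 = 1, x_2 = 1/2 ↦ 1/2  <
x_1 = 1, x_2 = 1 ↦ 1  ≥
So 4 of the 9 assignments meet the threshold.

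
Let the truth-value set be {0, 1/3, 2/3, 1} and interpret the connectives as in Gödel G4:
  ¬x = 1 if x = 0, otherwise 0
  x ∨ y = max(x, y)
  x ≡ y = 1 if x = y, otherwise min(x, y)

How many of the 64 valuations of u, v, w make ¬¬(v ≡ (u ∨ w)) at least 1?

value 1: 46 assignments (counts)
value 0: 18 assignments
So 46 of the 64 assignments meet the threshold.

46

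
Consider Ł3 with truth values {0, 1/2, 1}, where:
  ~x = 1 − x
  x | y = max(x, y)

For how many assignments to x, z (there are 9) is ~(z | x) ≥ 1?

1

x = 0, z = 0 ↦ 1  ≥
x = 0, z = 1/2 ↦ 1/2  <
x = 0, z = 1 ↦ 0  <
x = 1/2, z = 0 ↦ 1/2  <
x = 1/2, z = 1/2 ↦ 1/2  <
x = 1/2, z = 1 ↦ 0  <
x = 1, z = 0 ↦ 0  <
x = 1, z = 1/2 ↦ 0  <
x = 1, z = 1 ↦ 0  <
So 1 of the 9 assignments meets the threshold.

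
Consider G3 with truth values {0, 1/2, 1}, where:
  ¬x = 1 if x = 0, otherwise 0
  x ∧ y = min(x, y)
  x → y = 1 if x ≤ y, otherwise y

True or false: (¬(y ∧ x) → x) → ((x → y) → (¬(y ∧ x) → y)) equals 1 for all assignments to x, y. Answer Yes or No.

x = 0, y = 0 ↦ 1
x = 0, y = 1/2 ↦ 1
x = 0, y = 1 ↦ 1
x = 1/2, y = 0 ↦ 1
x = 1/2, y = 1/2 ↦ 1
x = 1/2, y = 1 ↦ 1
x = 1, y = 0 ↦ 1
x = 1, y = 1/2 ↦ 1
x = 1, y = 1 ↦ 1
Every assignment gives a value ≥ 1.

Yes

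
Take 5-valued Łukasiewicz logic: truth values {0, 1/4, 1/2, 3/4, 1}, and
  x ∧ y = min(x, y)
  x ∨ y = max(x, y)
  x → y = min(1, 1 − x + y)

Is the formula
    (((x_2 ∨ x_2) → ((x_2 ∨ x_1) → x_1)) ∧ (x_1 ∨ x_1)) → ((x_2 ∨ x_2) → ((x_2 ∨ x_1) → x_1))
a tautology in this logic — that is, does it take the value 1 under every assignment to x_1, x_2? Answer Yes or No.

At x_1 = 3/4, x_2 = 1/2, for instance:
x_2 ∨ x_2 = 1/2 ∨ 1/2 = 1/2
x_2 ∨ x_1 = 1/2 ∨ 3/4 = 3/4
(x_2 ∨ x_1) → x_1 = 3/4 → 3/4 = 1
(x_2 ∨ x_2) → ((x_2 ∨ x_1) → x_1) = 1/2 → 1 = 1
x_1 ∨ x_1 = 3/4 ∨ 3/4 = 3/4
((x_2 ∨ x_2) → ((x_2 ∨ x_1) → x_1)) ∧ (x_1 ∨ x_1) = 1 ∧ 3/4 = 3/4
(((x_2 ∨ x_2) → ((x_2 ∨ x_1) → x_1)) ∧ (x_1 ∨ x_1)) → ((x_2 ∨ x_2) → ((x_2 ∨ x_1) → x_1)) = 3/4 → 1 = 1
and checking the remaining 24 assignments likewise gives ≥ 1 in every case.

Yes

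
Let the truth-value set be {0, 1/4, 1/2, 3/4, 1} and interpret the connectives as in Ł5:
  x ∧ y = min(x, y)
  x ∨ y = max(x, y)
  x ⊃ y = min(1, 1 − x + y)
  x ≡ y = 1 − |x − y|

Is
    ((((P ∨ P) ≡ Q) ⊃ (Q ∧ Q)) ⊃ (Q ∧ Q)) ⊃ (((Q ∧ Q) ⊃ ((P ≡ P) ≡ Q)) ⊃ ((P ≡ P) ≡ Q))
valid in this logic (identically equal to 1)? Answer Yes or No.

Counterexample: take P = 0, Q = 0.
P ∨ P = 0 ∨ 0 = 0
(P ∨ P) ≡ Q = 0 ≡ 0 = 1
Q ∧ Q = 0 ∧ 0 = 0
((P ∨ P) ≡ Q) ⊃ (Q ∧ Q) = 1 ⊃ 0 = 0
Q ∧ Q = 0 ∧ 0 = 0
(((P ∨ P) ≡ Q) ⊃ (Q ∧ Q)) ⊃ (Q ∧ Q) = 0 ⊃ 0 = 1
Q ∧ Q = 0 ∧ 0 = 0
P ≡ P = 0 ≡ 0 = 1
(P ≡ P) ≡ Q = 1 ≡ 0 = 0
(Q ∧ Q) ⊃ ((P ≡ P) ≡ Q) = 0 ⊃ 0 = 1
P ≡ P = 0 ≡ 0 = 1
(P ≡ P) ≡ Q = 1 ≡ 0 = 0
((Q ∧ Q) ⊃ ((P ≡ P) ≡ Q)) ⊃ ((P ≡ P) ≡ Q) = 1 ⊃ 0 = 0
((((P ∨ P) ≡ Q) ⊃ (Q ∧ Q)) ⊃ (Q ∧ Q)) ⊃ (((Q ∧ Q) ⊃ ((P ≡ P) ≡ Q)) ⊃ ((P ≡ P) ≡ Q)) = 1 ⊃ 0 = 0
This gives 0 ≠ 1.

No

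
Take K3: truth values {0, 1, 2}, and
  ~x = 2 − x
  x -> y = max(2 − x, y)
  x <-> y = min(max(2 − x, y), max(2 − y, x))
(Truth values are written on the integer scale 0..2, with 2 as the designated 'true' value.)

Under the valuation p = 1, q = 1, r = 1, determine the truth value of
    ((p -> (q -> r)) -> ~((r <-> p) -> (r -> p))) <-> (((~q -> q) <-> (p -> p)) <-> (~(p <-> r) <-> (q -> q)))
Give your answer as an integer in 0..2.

q -> r = 1 -> 1 = 1
p -> (q -> r) = 1 -> 1 = 1
r <-> p = 1 <-> 1 = 1
r -> p = 1 -> 1 = 1
(r <-> p) -> (r -> p) = 1 -> 1 = 1
~((r <-> p) -> (r -> p)) = ~1 = 1
(p -> (q -> r)) -> ~((r <-> p) -> (r -> p)) = 1 -> 1 = 1
~q = ~1 = 1
~q -> q = 1 -> 1 = 1
p -> p = 1 -> 1 = 1
(~q -> q) <-> (p -> p) = 1 <-> 1 = 1
p <-> r = 1 <-> 1 = 1
~(p <-> r) = ~1 = 1
q -> q = 1 -> 1 = 1
~(p <-> r) <-> (q -> q) = 1 <-> 1 = 1
((~q -> q) <-> (p -> p)) <-> (~(p <-> r) <-> (q -> q)) = 1 <-> 1 = 1
((p -> (q -> r)) -> ~((r <-> p) -> (r -> p))) <-> (((~q -> q) <-> (p -> p)) <-> (~(p <-> r) <-> (q -> q))) = 1 <-> 1 = 1

1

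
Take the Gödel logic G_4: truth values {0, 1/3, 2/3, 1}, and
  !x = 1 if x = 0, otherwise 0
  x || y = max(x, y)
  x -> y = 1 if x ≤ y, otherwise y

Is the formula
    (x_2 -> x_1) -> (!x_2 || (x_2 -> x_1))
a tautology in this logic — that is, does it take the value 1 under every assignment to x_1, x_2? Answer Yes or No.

Yes

x_1 = 0, x_2 = 0 ↦ 1
x_1 = 0, x_2 = 1/3 ↦ 1
x_1 = 0, x_2 = 2/3 ↦ 1
x_1 = 0, x_2 = 1 ↦ 1
x_1 = 1/3, x_2 = 0 ↦ 1
x_1 = 1/3, x_2 = 1/3 ↦ 1
x_1 = 1/3, x_2 = 2/3 ↦ 1
x_1 = 1/3, x_2 = 1 ↦ 1
x_1 = 2/3, x_2 = 0 ↦ 1
x_1 = 2/3, x_2 = 1/3 ↦ 1
x_1 = 2/3, x_2 = 2/3 ↦ 1
x_1 = 2/3, x_2 = 1 ↦ 1
x_1 = 1, x_2 = 0 ↦ 1
x_1 = 1, x_2 = 1/3 ↦ 1
x_1 = 1, x_2 = 2/3 ↦ 1
x_1 = 1, x_2 = 1 ↦ 1
Every assignment gives a value ≥ 1.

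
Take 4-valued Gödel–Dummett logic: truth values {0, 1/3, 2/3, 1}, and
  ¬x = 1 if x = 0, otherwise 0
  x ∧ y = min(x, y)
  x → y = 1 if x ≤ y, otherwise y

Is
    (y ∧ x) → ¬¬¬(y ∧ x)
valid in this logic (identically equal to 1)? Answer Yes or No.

No

Counterexample: take x = 1/3, y = 1/3.
y ∧ x = 1/3 ∧ 1/3 = 1/3
y ∧ x = 1/3 ∧ 1/3 = 1/3
¬(y ∧ x) = ¬1/3 = 0
¬¬(y ∧ x) = ¬0 = 1
¬¬¬(y ∧ x) = ¬1 = 0
(y ∧ x) → ¬¬¬(y ∧ x) = 1/3 → 0 = 0
This gives 0 ≠ 1.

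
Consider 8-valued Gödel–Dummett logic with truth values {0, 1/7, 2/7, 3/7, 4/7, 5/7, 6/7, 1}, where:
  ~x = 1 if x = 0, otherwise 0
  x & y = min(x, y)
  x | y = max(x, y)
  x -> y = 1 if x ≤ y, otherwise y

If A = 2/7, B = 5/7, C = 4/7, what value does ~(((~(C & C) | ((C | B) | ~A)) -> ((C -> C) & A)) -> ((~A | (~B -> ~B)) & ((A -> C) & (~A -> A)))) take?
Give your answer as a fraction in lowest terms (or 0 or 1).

C & C = 4/7 & 4/7 = 4/7
~(C & C) = ~4/7 = 0
C | B = 4/7 | 5/7 = 5/7
~A = ~2/7 = 0
(C | B) | ~A = 5/7 | 0 = 5/7
~(C & C) | ((C | B) | ~A) = 0 | 5/7 = 5/7
C -> C = 4/7 -> 4/7 = 1
(C -> C) & A = 1 & 2/7 = 2/7
(~(C & C) | ((C | B) | ~A)) -> ((C -> C) & A) = 5/7 -> 2/7 = 2/7
~A = ~2/7 = 0
~B = ~5/7 = 0
~B = ~5/7 = 0
~B -> ~B = 0 -> 0 = 1
~A | (~B -> ~B) = 0 | 1 = 1
A -> C = 2/7 -> 4/7 = 1
~A = ~2/7 = 0
~A -> A = 0 -> 2/7 = 1
(A -> C) & (~A -> A) = 1 & 1 = 1
(~A | (~B -> ~B)) & ((A -> C) & (~A -> A)) = 1 & 1 = 1
((~(C & C) | ((C | B) | ~A)) -> ((C -> C) & A)) -> ((~A | (~B -> ~B)) & ((A -> C) & (~A -> A))) = 2/7 -> 1 = 1
~(((~(C & C) | ((C | B) | ~A)) -> ((C -> C) & A)) -> ((~A | (~B -> ~B)) & ((A -> C) & (~A -> A)))) = ~1 = 0

0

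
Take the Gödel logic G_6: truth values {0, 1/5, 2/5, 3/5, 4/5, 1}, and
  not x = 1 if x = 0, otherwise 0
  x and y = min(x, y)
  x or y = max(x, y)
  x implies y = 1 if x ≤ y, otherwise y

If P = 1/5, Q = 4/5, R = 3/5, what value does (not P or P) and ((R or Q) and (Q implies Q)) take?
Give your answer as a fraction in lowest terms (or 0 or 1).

1/5

not P = not 1/5 = 0
not P or P = 0 or 1/5 = 1/5
R or Q = 3/5 or 4/5 = 4/5
Q implies Q = 4/5 implies 4/5 = 1
(R or Q) and (Q implies Q) = 4/5 and 1 = 4/5
(not P or P) and ((R or Q) and (Q implies Q)) = 1/5 and 4/5 = 1/5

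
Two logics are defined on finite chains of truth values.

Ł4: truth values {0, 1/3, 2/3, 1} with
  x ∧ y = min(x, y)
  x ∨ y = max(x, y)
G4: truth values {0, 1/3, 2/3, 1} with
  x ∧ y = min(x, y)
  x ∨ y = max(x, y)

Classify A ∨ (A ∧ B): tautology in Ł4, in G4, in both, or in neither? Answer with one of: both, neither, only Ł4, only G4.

In Ł4: at A = 0, B = 0 the value is 0 — not a tautology.
In G4: at A = 0, B = 0 the value is 0 — not a tautology.

neither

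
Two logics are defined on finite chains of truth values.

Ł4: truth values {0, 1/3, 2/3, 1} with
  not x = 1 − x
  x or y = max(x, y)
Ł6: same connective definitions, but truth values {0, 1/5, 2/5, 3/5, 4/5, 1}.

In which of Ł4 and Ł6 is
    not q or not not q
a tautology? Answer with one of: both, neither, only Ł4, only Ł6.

In Ł4: at q = 1/3 the value is 2/3 — not a tautology.
In Ł6: at q = 1/5 the value is 4/5 — not a tautology.

neither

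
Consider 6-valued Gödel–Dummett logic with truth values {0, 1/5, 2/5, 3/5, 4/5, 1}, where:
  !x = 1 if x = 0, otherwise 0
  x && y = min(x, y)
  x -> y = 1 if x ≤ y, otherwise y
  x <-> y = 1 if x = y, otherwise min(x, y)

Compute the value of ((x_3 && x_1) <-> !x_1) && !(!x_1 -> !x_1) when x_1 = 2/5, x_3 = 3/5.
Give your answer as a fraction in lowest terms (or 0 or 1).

0

x_3 && x_1 = 3/5 && 2/5 = 2/5
!x_1 = !2/5 = 0
(x_3 && x_1) <-> !x_1 = 2/5 <-> 0 = 0
!x_1 = !2/5 = 0
!x_1 = !2/5 = 0
!x_1 -> !x_1 = 0 -> 0 = 1
!(!x_1 -> !x_1) = !1 = 0
((x_3 && x_1) <-> !x_1) && !(!x_1 -> !x_1) = 0 && 0 = 0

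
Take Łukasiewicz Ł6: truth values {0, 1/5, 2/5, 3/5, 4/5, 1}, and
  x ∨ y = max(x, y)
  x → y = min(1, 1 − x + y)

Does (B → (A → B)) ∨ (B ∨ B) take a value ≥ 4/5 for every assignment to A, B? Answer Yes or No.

Yes

At A = 1, B = 4/5, for instance:
A → B = 1 → 4/5 = 4/5
B → (A → B) = 4/5 → 4/5 = 1
B ∨ B = 4/5 ∨ 4/5 = 4/5
(B → (A → B)) ∨ (B ∨ B) = 1 ∨ 4/5 = 1
and checking the remaining 35 assignments likewise gives ≥ 4/5 in every case.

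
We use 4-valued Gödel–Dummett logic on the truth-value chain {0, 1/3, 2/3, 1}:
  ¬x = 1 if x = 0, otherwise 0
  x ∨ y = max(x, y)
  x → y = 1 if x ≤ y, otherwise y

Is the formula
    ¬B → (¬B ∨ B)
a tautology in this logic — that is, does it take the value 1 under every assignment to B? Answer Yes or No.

B = 0 ↦ 1
B = 1/3 ↦ 1
B = 2/3 ↦ 1
B = 1 ↦ 1
Every assignment gives a value ≥ 1.

Yes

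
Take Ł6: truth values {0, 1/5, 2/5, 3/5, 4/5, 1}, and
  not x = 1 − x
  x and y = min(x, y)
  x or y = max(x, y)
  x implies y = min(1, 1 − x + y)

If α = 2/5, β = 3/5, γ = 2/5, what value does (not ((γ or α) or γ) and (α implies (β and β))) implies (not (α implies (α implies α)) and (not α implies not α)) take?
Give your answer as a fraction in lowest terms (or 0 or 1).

2/5

γ or α = 2/5 or 2/5 = 2/5
(γ or α) or γ = 2/5 or 2/5 = 2/5
not ((γ or α) or γ) = not 2/5 = 3/5
β and β = 3/5 and 3/5 = 3/5
α implies (β and β) = 2/5 implies 3/5 = 1
not ((γ or α) or γ) and (α implies (β and β)) = 3/5 and 1 = 3/5
α implies α = 2/5 implies 2/5 = 1
α implies (α implies α) = 2/5 implies 1 = 1
not (α implies (α implies α)) = not 1 = 0
not α = not 2/5 = 3/5
not α = not 2/5 = 3/5
not α implies not α = 3/5 implies 3/5 = 1
not (α implies (α implies α)) and (not α implies not α) = 0 and 1 = 0
(not ((γ or α) or γ) and (α implies (β and β))) implies (not (α implies (α implies α)) and (not α implies not α)) = 3/5 implies 0 = 2/5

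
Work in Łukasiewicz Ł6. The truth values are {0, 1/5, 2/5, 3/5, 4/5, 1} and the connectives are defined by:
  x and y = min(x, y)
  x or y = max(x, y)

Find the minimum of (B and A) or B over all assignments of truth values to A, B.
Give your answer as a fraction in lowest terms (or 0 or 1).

0

Take A = 0, B = 0:
B and A = 0 and 0 = 0
(B and A) or B = 0 or 0 = 0
No assignment yields a value below 0, so this is the minimum.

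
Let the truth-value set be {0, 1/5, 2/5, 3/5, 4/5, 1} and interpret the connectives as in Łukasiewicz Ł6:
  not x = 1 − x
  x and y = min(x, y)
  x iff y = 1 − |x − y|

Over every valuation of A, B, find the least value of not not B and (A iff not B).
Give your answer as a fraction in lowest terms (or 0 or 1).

0

Take A = 0, B = 0:
not B = not 0 = 1
not not B = not 1 = 0
not B = not 0 = 1
A iff not B = 0 iff 1 = 0
not not B and (A iff not B) = 0 and 0 = 0
No assignment yields a value below 0, so this is the minimum.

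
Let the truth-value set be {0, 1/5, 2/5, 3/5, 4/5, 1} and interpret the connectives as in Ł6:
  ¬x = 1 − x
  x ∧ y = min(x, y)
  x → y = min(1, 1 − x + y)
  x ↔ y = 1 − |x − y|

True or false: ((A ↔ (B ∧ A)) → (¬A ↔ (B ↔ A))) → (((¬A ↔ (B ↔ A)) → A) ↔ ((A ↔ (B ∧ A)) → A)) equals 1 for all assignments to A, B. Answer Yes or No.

No

Counterexample: take A = 1/5, B = 0.
B ∧ A = 0 ∧ 1/5 = 0
A ↔ (B ∧ A) = 1/5 ↔ 0 = 4/5
¬A = ¬1/5 = 4/5
B ↔ A = 0 ↔ 1/5 = 4/5
¬A ↔ (B ↔ A) = 4/5 ↔ 4/5 = 1
(A ↔ (B ∧ A)) → (¬A ↔ (B ↔ A)) = 4/5 → 1 = 1
¬A = ¬1/5 = 4/5
B ↔ A = 0 ↔ 1/5 = 4/5
¬A ↔ (B ↔ A) = 4/5 ↔ 4/5 = 1
(¬A ↔ (B ↔ A)) → A = 1 → 1/5 = 1/5
B ∧ A = 0 ∧ 1/5 = 0
A ↔ (B ∧ A) = 1/5 ↔ 0 = 4/5
(A ↔ (B ∧ A)) → A = 4/5 → 1/5 = 2/5
((¬A ↔ (B ↔ A)) → A) ↔ ((A ↔ (B ∧ A)) → A) = 1/5 ↔ 2/5 = 4/5
((A ↔ (B ∧ A)) → (¬A ↔ (B ↔ A))) → (((¬A ↔ (B ↔ A)) → A) ↔ ((A ↔ (B ∧ A)) → A)) = 1 → 4/5 = 4/5
This gives 4/5 ≠ 1.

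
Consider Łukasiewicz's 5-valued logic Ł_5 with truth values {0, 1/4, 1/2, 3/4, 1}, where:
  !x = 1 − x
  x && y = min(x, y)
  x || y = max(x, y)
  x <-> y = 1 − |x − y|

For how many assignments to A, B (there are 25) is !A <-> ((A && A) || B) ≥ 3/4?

9

value 1: 5 assignments (counts)
value 3/4: 4 assignments (counts)
value 1/2: 8 assignments
value 1/4: 2 assignments
value 0: 6 assignments
So 9 of the 25 assignments meet the threshold.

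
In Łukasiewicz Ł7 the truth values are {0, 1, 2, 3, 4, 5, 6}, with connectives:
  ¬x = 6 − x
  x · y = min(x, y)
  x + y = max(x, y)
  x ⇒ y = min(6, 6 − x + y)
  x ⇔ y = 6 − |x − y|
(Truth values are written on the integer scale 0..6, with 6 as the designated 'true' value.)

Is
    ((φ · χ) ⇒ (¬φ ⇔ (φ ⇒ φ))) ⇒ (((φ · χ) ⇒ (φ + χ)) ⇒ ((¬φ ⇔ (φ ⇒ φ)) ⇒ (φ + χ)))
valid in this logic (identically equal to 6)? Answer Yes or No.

No

Counterexample: take φ = 0, χ = 0.
φ · χ = 0 · 0 = 0
¬φ = ¬0 = 6
φ ⇒ φ = 0 ⇒ 0 = 6
¬φ ⇔ (φ ⇒ φ) = 6 ⇔ 6 = 6
(φ · χ) ⇒ (¬φ ⇔ (φ ⇒ φ)) = 0 ⇒ 6 = 6
φ · χ = 0 · 0 = 0
φ + χ = 0 + 0 = 0
(φ · χ) ⇒ (φ + χ) = 0 ⇒ 0 = 6
¬φ = ¬0 = 6
φ ⇒ φ = 0 ⇒ 0 = 6
¬φ ⇔ (φ ⇒ φ) = 6 ⇔ 6 = 6
φ + χ = 0 + 0 = 0
(¬φ ⇔ (φ ⇒ φ)) ⇒ (φ + χ) = 6 ⇒ 0 = 0
((φ · χ) ⇒ (φ + χ)) ⇒ ((¬φ ⇔ (φ ⇒ φ)) ⇒ (φ + χ)) = 6 ⇒ 0 = 0
((φ · χ) ⇒ (¬φ ⇔ (φ ⇒ φ))) ⇒ (((φ · χ) ⇒ (φ + χ)) ⇒ ((¬φ ⇔ (φ ⇒ φ)) ⇒ (φ + χ))) = 6 ⇒ 0 = 0
This gives 0 ≠ 6.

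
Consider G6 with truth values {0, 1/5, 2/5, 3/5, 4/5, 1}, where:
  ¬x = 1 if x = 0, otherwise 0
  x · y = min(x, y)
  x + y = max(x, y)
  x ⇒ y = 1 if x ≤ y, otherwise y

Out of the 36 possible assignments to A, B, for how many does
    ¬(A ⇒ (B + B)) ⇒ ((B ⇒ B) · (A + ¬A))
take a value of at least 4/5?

33

value 1: 32 assignments (counts)
value 4/5: 1 assignment (counts)
value 3/5: 1 assignment
value 2/5: 1 assignment
value 1/5: 1 assignment
So 33 of the 36 assignments meet the threshold.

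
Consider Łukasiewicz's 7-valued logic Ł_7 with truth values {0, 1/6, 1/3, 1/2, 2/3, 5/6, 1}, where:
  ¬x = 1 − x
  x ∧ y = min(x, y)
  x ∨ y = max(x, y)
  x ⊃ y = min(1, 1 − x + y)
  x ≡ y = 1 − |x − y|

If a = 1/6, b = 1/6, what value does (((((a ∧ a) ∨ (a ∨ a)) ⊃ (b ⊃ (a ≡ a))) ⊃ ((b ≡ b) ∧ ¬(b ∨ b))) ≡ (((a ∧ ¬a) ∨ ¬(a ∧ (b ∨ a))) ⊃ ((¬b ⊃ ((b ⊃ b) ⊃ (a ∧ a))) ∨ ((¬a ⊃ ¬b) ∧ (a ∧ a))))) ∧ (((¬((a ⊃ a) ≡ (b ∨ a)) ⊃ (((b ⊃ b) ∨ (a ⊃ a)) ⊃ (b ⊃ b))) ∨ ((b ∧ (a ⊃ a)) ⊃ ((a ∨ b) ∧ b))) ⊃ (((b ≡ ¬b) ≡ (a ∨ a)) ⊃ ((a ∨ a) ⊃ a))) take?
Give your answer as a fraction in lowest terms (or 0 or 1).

a ∧ a = 1/6 ∧ 1/6 = 1/6
a ∨ a = 1/6 ∨ 1/6 = 1/6
(a ∧ a) ∨ (a ∨ a) = 1/6 ∨ 1/6 = 1/6
a ≡ a = 1/6 ≡ 1/6 = 1
b ⊃ (a ≡ a) = 1/6 ⊃ 1 = 1
((a ∧ a) ∨ (a ∨ a)) ⊃ (b ⊃ (a ≡ a)) = 1/6 ⊃ 1 = 1
b ≡ b = 1/6 ≡ 1/6 = 1
b ∨ b = 1/6 ∨ 1/6 = 1/6
¬(b ∨ b) = ¬1/6 = 5/6
(b ≡ b) ∧ ¬(b ∨ b) = 1 ∧ 5/6 = 5/6
(((a ∧ a) ∨ (a ∨ a)) ⊃ (b ⊃ (a ≡ a))) ⊃ ((b ≡ b) ∧ ¬(b ∨ b)) = 1 ⊃ 5/6 = 5/6
¬a = ¬1/6 = 5/6
a ∧ ¬a = 1/6 ∧ 5/6 = 1/6
b ∨ a = 1/6 ∨ 1/6 = 1/6
a ∧ (b ∨ a) = 1/6 ∧ 1/6 = 1/6
¬(a ∧ (b ∨ a)) = ¬1/6 = 5/6
(a ∧ ¬a) ∨ ¬(a ∧ (b ∨ a)) = 1/6 ∨ 5/6 = 5/6
¬b = ¬1/6 = 5/6
b ⊃ b = 1/6 ⊃ 1/6 = 1
a ∧ a = 1/6 ∧ 1/6 = 1/6
(b ⊃ b) ⊃ (a ∧ a) = 1 ⊃ 1/6 = 1/6
¬b ⊃ ((b ⊃ b) ⊃ (a ∧ a)) = 5/6 ⊃ 1/6 = 1/3
¬a = ¬1/6 = 5/6
¬b = ¬1/6 = 5/6
¬a ⊃ ¬b = 5/6 ⊃ 5/6 = 1
a ∧ a = 1/6 ∧ 1/6 = 1/6
(¬a ⊃ ¬b) ∧ (a ∧ a) = 1 ∧ 1/6 = 1/6
(¬b ⊃ ((b ⊃ b) ⊃ (a ∧ a))) ∨ ((¬a ⊃ ¬b) ∧ (a ∧ a)) = 1/3 ∨ 1/6 = 1/3
((a ∧ ¬a) ∨ ¬(a ∧ (b ∨ a))) ⊃ ((¬b ⊃ ((b ⊃ b) ⊃ (a ∧ a))) ∨ ((¬a ⊃ ¬b) ∧ (a ∧ a))) = 5/6 ⊃ 1/3 = 1/2
((((a ∧ a) ∨ (a ∨ a)) ⊃ (b ⊃ (a ≡ a))) ⊃ ((b ≡ b) ∧ ¬(b ∨ b))) ≡ (((a ∧ ¬a) ∨ ¬(a ∧ (b ∨ a))) ⊃ ((¬b ⊃ ((b ⊃ b) ⊃ (a ∧ a))) ∨ ((¬a ⊃ ¬b) ∧ (a ∧ a)))) = 5/6 ≡ 1/2 = 2/3
a ⊃ a = 1/6 ⊃ 1/6 = 1
b ∨ a = 1/6 ∨ 1/6 = 1/6
(a ⊃ a) ≡ (b ∨ a) = 1 ≡ 1/6 = 1/6
¬((a ⊃ a) ≡ (b ∨ a)) = ¬1/6 = 5/6
b ⊃ b = 1/6 ⊃ 1/6 = 1
a ⊃ a = 1/6 ⊃ 1/6 = 1
(b ⊃ b) ∨ (a ⊃ a) = 1 ∨ 1 = 1
b ⊃ b = 1/6 ⊃ 1/6 = 1
((b ⊃ b) ∨ (a ⊃ a)) ⊃ (b ⊃ b) = 1 ⊃ 1 = 1
¬((a ⊃ a) ≡ (b ∨ a)) ⊃ (((b ⊃ b) ∨ (a ⊃ a)) ⊃ (b ⊃ b)) = 5/6 ⊃ 1 = 1
a ⊃ a = 1/6 ⊃ 1/6 = 1
b ∧ (a ⊃ a) = 1/6 ∧ 1 = 1/6
a ∨ b = 1/6 ∨ 1/6 = 1/6
(a ∨ b) ∧ b = 1/6 ∧ 1/6 = 1/6
(b ∧ (a ⊃ a)) ⊃ ((a ∨ b) ∧ b) = 1/6 ⊃ 1/6 = 1
(¬((a ⊃ a) ≡ (b ∨ a)) ⊃ (((b ⊃ b) ∨ (a ⊃ a)) ⊃ (b ⊃ b))) ∨ ((b ∧ (a ⊃ a)) ⊃ ((a ∨ b) ∧ b)) = 1 ∨ 1 = 1
¬b = ¬1/6 = 5/6
b ≡ ¬b = 1/6 ≡ 5/6 = 1/3
a ∨ a = 1/6 ∨ 1/6 = 1/6
(b ≡ ¬b) ≡ (a ∨ a) = 1/3 ≡ 1/6 = 5/6
a ∨ a = 1/6 ∨ 1/6 = 1/6
(a ∨ a) ⊃ a = 1/6 ⊃ 1/6 = 1
((b ≡ ¬b) ≡ (a ∨ a)) ⊃ ((a ∨ a) ⊃ a) = 5/6 ⊃ 1 = 1
((¬((a ⊃ a) ≡ (b ∨ a)) ⊃ (((b ⊃ b) ∨ (a ⊃ a)) ⊃ (b ⊃ b))) ∨ ((b ∧ (a ⊃ a)) ⊃ ((a ∨ b) ∧ b))) ⊃ (((b ≡ ¬b) ≡ (a ∨ a)) ⊃ ((a ∨ a) ⊃ a)) = 1 ⊃ 1 = 1
(((((a ∧ a) ∨ (a ∨ a)) ⊃ (b ⊃ (a ≡ a))) ⊃ ((b ≡ b) ∧ ¬(b ∨ b))) ≡ (((a ∧ ¬a) ∨ ¬(a ∧ (b ∨ a))) ⊃ ((¬b ⊃ ((b ⊃ b) ⊃ (a ∧ a))) ∨ ((¬a ⊃ ¬b) ∧ (a ∧ a))))) ∧ (((¬((a ⊃ a) ≡ (b ∨ a)) ⊃ (((b ⊃ b) ∨ (a ⊃ a)) ⊃ (b ⊃ b))) ∨ ((b ∧ (a ⊃ a)) ⊃ ((a ∨ b) ∧ b))) ⊃ (((b ≡ ¬b) ≡ (a ∨ a)) ⊃ ((a ∨ a) ⊃ a))) = 2/3 ∧ 1 = 2/3

2/3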